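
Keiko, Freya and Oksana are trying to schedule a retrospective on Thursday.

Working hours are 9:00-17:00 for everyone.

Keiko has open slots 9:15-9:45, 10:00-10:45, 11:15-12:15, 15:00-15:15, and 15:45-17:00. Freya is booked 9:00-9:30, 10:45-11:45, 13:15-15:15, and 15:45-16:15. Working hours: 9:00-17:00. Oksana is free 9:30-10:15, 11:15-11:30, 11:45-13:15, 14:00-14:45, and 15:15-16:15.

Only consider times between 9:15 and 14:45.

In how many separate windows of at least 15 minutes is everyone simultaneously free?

Freya free within 09:00–17:00: 09:30–10:45, 11:45–13:15, 15:15–15:45, 16:15–17:00.
Keiko ∩ Freya: 09:30–09:45, 10:00–10:45, 11:45–12:15, 16:15–17:00.
Keiko ∩ Freya ∩ Oksana: 09:30–09:45, 10:00–10:15, 11:45–12:15.
Restricted to 09:15–14:45: 09:30–09:45, 10:00–10:15, 11:45–12:15.
Windows ≥ 15 min: 09:30–09:45, 10:00–10:15, 11:45–12:15.
That's 3 windows.

3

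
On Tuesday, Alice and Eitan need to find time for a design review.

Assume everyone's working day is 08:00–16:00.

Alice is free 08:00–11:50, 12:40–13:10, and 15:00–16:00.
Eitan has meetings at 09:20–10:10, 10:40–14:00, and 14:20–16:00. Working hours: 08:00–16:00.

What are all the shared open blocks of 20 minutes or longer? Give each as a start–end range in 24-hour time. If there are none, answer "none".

Eitan free within 08:00–16:00: 08:00–09:20, 10:10–10:40, 14:00–14:20.
Alice ∩ Eitan: 08:00–09:20, 10:10–10:40.
Windows ≥ 20 min: 08:00–09:20, 10:10–10:40.

08:00–09:20, 10:10–10:40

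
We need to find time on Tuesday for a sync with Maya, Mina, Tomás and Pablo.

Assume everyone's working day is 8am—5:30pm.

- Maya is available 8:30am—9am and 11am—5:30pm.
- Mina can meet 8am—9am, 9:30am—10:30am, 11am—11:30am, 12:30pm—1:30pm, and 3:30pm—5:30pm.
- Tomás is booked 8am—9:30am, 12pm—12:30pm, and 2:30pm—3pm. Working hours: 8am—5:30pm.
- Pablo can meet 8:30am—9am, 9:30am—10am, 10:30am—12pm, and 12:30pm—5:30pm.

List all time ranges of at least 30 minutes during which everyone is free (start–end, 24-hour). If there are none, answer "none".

Tomás free within 08:00–17:30: 09:30–12:00, 12:30–14:30, 15:00–17:30.
Maya ∩ Mina: 08:30–09:00, 11:00–11:30, 12:30–13:30, 15:30–17:30.
Maya ∩ Mina ∩ Tomás: 11:00–11:30, 12:30–13:30, 15:30–17:30.
Maya ∩ Mina ∩ Tomás ∩ Pablo: 11:00–11:30, 12:30–13:30, 15:30–17:30.
Windows ≥ 30 min: 11:00–11:30, 12:30–13:30, 15:30–17:30.

11:00–11:30, 12:30–13:30, 15:30–17:30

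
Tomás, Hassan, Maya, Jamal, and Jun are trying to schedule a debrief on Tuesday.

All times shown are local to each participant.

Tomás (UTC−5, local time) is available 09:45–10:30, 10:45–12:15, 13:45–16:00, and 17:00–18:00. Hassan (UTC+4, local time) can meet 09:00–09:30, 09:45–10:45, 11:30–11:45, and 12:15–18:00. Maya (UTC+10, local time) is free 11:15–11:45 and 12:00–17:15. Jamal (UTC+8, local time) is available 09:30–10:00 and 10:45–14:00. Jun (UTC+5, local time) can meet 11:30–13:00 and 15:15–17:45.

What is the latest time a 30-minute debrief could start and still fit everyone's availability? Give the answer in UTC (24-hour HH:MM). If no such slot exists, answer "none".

Tomás → UTC: 14:45–15:30, 15:45–17:15, 18:45–21:00, 22:00–23:00.
Hassan → UTC: 05:00–05:30, 05:45–06:45, 07:30–07:45, 08:15–14:00.
Maya → UTC: 01:15–01:45, 02:00–07:15.
Jamal → UTC: 01:30–02:00, 02:45–06:00.
Jun → UTC: 06:30–08:00, 10:15–12:45.
Tomás ∩ Hassan: (none).
Tomás ∩ Hassan ∩ Maya: (none).
Tomás ∩ Hassan ∩ Maya ∩ Jamal: (none).
Tomás ∩ Hassan ∩ Maya ∩ Jamal ∩ Jun: (none).
Windows ≥ 30 min: (none).

none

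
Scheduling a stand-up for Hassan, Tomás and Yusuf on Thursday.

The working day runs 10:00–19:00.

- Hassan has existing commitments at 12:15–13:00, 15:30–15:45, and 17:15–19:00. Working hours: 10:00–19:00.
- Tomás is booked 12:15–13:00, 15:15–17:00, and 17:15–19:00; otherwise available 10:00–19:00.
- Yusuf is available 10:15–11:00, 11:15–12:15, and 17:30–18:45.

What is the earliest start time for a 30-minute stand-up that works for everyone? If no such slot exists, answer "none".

10:15

Hassan free within 10:00–19:00: 10:00–12:15, 13:00–15:30, 15:45–17:15.
Tomás free within 10:00–19:00: 10:00–12:15, 13:00–15:15, 17:00–17:15.
Hassan ∩ Tomás: 10:00–12:15, 13:00–15:15, 17:00–17:15.
Hassan ∩ Tomás ∩ Yusuf: 10:15–11:00, 11:15–12:15.
Windows ≥ 30 min: 10:15–11:00, 11:15–12:15.
Earliest such window starts at 10:15.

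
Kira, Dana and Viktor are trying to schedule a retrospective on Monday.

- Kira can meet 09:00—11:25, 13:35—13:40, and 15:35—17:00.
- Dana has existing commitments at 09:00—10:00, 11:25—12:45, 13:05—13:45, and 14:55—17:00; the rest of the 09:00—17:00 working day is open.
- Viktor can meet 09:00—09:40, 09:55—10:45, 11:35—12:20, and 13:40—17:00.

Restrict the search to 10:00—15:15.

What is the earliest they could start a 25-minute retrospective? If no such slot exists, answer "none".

Dana free within 09:00–17:00: 10:00–11:25, 12:45–13:05, 13:45–14:55.
Kira ∩ Dana: 10:00–11:25.
Kira ∩ Dana ∩ Viktor: 10:00–10:45.
Restricted to 10:00–15:15: 10:00–10:45.
Windows ≥ 25 min: 10:00–10:45.
Earliest such window starts at 10:00.

10:00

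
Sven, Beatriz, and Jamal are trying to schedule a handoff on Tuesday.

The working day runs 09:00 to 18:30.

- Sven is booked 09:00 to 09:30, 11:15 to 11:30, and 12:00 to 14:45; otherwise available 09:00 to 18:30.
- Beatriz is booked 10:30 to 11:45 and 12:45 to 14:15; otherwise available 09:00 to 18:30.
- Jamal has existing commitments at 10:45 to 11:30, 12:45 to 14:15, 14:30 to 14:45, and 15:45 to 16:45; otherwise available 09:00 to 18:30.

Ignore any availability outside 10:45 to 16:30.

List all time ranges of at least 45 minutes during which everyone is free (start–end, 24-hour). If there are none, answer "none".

Sven free within 09:00–18:30: 09:30–11:15, 11:30–12:00, 14:45–18:30.
Beatriz free within 09:00–18:30: 09:00–10:30, 11:45–12:45, 14:15–18:30.
Jamal free within 09:00–18:30: 09:00–10:45, 11:30–12:45, 14:15–14:30, 14:45–15:45, 16:45–18:30.
Sven ∩ Beatriz: 09:30–10:30, 11:45–12:00, 14:45–18:30.
Sven ∩ Beatriz ∩ Jamal: 09:30–10:30, 11:45–12:00, 14:45–15:45, 16:45–18:30.
Restricted to 10:45–16:30: 11:45–12:00, 14:45–15:45.
Windows ≥ 45 min: 14:45–15:45.

14:45–15:45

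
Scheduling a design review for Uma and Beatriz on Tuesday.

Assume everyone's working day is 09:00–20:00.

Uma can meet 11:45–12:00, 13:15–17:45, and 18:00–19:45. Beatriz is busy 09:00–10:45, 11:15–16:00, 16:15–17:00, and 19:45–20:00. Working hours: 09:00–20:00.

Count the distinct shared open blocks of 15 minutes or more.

Beatriz free within 09:00–20:00: 10:45–11:15, 16:00–16:15, 17:00–19:45.
Uma ∩ Beatriz: 16:00–16:15, 17:00–17:45, 18:00–19:45.
Windows ≥ 15 min: 16:00–16:15, 17:00–17:45, 18:00–19:45.
That's 3 windows.

3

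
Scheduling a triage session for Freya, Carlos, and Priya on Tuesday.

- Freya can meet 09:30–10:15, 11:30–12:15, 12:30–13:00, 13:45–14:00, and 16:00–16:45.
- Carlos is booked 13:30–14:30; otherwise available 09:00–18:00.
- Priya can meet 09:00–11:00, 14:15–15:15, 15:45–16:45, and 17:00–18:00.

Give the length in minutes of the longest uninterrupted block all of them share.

Carlos free within 09:00–18:00: 09:00–13:30, 14:30–18:00.
Freya ∩ Carlos: 09:30–10:15, 11:30–12:15, 12:30–13:00, 16:00–16:45.
Freya ∩ Carlos ∩ Priya: 09:30–10:15, 16:00–16:45.
Common window lengths: 45, 45 min; longest is 45.

45 minutes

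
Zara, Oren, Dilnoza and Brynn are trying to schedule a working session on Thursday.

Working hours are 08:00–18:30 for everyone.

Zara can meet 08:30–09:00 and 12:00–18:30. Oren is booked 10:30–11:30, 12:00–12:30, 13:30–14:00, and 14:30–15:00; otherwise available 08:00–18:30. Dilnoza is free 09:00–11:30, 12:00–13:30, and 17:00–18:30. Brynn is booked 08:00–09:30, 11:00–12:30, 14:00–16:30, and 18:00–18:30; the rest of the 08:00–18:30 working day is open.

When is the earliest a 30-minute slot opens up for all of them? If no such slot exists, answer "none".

12:30

Oren free within 08:00–18:30: 08:00–10:30, 11:30–12:00, 12:30–13:30, 14:00–14:30, 15:00–18:30.
Brynn free within 08:00–18:30: 09:30–11:00, 12:30–14:00, 16:30–18:00.
Zara ∩ Oren: 08:30–09:00, 12:30–13:30, 14:00–14:30, 15:00–18:30.
Zara ∩ Oren ∩ Dilnoza: 12:30–13:30, 17:00–18:30.
Zara ∩ Oren ∩ Dilnoza ∩ Brynn: 12:30–13:30, 17:00–18:00.
Windows ≥ 30 min: 12:30–13:30, 17:00–18:00.
Earliest such window starts at 12:30.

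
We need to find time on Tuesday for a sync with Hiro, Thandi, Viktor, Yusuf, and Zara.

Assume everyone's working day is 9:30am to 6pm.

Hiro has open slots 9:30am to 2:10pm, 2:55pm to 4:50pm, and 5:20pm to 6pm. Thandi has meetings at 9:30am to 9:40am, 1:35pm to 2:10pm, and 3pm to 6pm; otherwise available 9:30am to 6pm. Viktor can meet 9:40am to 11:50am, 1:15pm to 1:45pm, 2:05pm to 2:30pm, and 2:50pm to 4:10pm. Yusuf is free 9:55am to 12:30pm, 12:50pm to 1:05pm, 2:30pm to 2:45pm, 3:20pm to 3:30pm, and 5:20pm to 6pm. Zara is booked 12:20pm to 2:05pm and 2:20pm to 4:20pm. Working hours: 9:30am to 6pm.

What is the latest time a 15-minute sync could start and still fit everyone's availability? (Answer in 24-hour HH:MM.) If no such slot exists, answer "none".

Thandi free within 09:30–18:00: 09:40–13:35, 14:10–15:00.
Zara free within 09:30–18:00: 09:30–12:20, 14:05–14:20, 16:20–18:00.
Hiro ∩ Thandi: 09:40–13:35, 14:55–15:00.
Hiro ∩ Thandi ∩ Viktor: 09:40–11:50, 13:15–13:35, 14:55–15:00.
Hiro ∩ Thandi ∩ Viktor ∩ Yusuf: 09:55–11:50.
Hiro ∩ Thandi ∩ Viktor ∩ Yusuf ∩ Zara: 09:55–11:50.
Windows ≥ 15 min: 09:55–11:50.
Latest start in the last window 09:55–11:50 is 11:50 − 15 min = 11:35.

11:35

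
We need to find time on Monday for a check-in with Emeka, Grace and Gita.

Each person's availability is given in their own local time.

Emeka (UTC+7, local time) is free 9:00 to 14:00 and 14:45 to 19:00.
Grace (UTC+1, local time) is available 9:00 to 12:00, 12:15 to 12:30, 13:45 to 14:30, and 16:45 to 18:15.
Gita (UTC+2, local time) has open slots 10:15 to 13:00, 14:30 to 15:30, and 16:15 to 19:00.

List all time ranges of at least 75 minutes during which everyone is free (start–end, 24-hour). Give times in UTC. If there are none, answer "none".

08:15–11:00

Emeka → UTC: 02:00–07:00, 07:45–12:00.
Grace → UTC: 08:00–11:00, 11:15–11:30, 12:45–13:30, 15:45–17:15.
Gita → UTC: 08:15–11:00, 12:30–13:30, 14:15–17:00.
Emeka ∩ Grace: 08:00–11:00, 11:15–11:30.
Emeka ∩ Grace ∩ Gita: 08:15–11:00.
Windows ≥ 75 min: 08:15–11:00.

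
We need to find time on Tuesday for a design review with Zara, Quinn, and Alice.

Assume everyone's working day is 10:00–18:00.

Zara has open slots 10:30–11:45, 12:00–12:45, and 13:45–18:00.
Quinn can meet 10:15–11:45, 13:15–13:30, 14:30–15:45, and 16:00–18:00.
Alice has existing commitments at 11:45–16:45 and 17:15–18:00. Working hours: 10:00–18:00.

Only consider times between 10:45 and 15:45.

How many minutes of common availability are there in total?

60 minutes

Alice free within 10:00–18:00: 10:00–11:45, 16:45–17:15.
Zara ∩ Quinn: 10:30–11:45, 14:30–15:45, 16:00–18:00.
Zara ∩ Quinn ∩ Alice: 10:30–11:45, 16:45–17:15.
Restricted to 10:45–15:45: 10:45–11:45.
Total common minutes: 60.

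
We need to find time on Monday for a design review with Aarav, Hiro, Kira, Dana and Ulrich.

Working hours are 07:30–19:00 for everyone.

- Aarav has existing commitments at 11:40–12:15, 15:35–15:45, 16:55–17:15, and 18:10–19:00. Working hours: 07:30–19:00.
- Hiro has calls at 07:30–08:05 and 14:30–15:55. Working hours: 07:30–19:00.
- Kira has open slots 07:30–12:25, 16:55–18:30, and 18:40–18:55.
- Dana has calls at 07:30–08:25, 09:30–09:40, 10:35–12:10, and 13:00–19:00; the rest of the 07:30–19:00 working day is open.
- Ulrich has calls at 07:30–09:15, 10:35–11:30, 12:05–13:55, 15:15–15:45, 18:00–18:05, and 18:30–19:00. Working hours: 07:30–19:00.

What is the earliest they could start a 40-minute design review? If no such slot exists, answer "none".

09:40

Aarav free within 07:30–19:00: 07:30–11:40, 12:15–15:35, 15:45–16:55, 17:15–18:10.
Hiro free within 07:30–19:00: 08:05–14:30, 15:55–19:00.
Dana free within 07:30–19:00: 08:25–09:30, 09:40–10:35, 12:10–13:00.
Ulrich free within 07:30–19:00: 09:15–10:35, 11:30–12:05, 13:55–15:15, 15:45–18:00, 18:05–18:30.
Aarav ∩ Hiro: 08:05–11:40, 12:15–14:30, 15:55–16:55, 17:15–18:10.
Aarav ∩ Hiro ∩ Kira: 08:05–11:40, 12:15–12:25, 17:15–18:10.
Aarav ∩ Hiro ∩ Kira ∩ Dana: 08:25–09:30, 09:40–10:35, 12:15–12:25.
Aarav ∩ Hiro ∩ Kira ∩ Dana ∩ Ulrich: 09:15–09:30, 09:40–10:35.
Windows ≥ 40 min: 09:40–10:35.
Earliest such window starts at 09:40.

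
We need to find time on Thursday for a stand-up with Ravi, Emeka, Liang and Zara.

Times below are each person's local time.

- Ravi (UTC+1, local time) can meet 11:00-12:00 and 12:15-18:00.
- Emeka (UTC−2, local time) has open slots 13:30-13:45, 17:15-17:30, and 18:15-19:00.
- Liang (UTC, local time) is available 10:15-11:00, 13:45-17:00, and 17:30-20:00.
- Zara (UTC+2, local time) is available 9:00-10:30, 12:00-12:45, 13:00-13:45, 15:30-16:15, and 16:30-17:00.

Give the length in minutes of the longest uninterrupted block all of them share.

Ravi → UTC: 10:00–11:00, 11:15–17:00.
Emeka → UTC: 15:30–15:45, 19:15–19:30, 20:15–21:00.
Liang → UTC: 10:15–11:00, 13:45–17:00, 17:30–20:00.
Zara → UTC: 07:00–08:30, 10:00–10:45, 11:00–11:45, 13:30–14:15, 14:30–15:00.
Ravi ∩ Emeka: 15:30–15:45.
Ravi ∩ Emeka ∩ Liang: 15:30–15:45.
Ravi ∩ Emeka ∩ Liang ∩ Zara: (none).
No common window.

0 minutes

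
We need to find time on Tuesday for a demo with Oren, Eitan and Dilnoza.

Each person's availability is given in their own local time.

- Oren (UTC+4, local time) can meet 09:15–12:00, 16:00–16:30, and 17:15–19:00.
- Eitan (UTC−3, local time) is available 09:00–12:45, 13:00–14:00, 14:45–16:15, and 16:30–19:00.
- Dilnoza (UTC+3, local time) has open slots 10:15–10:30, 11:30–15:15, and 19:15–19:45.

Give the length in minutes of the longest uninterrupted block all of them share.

15 minutes

Oren → UTC: 05:15–08:00, 12:00–12:30, 13:15–15:00.
Eitan → UTC: 12:00–15:45, 16:00–17:00, 17:45–19:15, 19:30–22:00.
Dilnoza → UTC: 07:15–07:30, 08:30–12:15, 16:15–16:45.
Oren ∩ Eitan: 12:00–12:30, 13:15–15:00.
Oren ∩ Eitan ∩ Dilnoza: 12:00–12:15.
Single common window of 15 minutes.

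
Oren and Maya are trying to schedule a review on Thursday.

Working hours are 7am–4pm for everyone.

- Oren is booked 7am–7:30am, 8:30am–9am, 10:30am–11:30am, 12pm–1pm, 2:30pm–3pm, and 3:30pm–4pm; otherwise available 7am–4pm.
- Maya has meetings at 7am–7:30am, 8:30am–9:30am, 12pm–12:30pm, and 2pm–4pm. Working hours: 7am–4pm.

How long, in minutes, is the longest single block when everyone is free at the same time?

Oren free within 07:00–16:00: 07:30–08:30, 09:00–10:30, 11:30–12:00, 13:00–14:30, 15:00–15:30.
Maya free within 07:00–16:00: 07:30–08:30, 09:30–12:00, 12:30–14:00.
Oren ∩ Maya: 07:30–08:30, 09:30–10:30, 11:30–12:00, 13:00–14:00.
Common window lengths: 60, 60, 30, 60 min; longest is 60.

60 minutes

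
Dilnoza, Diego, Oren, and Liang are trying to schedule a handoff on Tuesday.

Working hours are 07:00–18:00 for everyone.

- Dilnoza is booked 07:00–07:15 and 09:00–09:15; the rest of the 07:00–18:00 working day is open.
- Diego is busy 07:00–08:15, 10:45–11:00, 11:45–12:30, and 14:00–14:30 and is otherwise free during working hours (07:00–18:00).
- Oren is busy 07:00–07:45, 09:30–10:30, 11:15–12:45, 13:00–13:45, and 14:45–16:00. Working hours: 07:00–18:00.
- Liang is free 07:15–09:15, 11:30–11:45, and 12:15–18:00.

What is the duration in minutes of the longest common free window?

120 minutes

Dilnoza free within 07:00–18:00: 07:15–09:00, 09:15–18:00.
Diego free within 07:00–18:00: 08:15–10:45, 11:00–11:45, 12:30–14:00, 14:30–18:00.
Oren free within 07:00–18:00: 07:45–09:30, 10:30–11:15, 12:45–13:00, 13:45–14:45, 16:00–18:00.
Dilnoza ∩ Diego: 08:15–09:00, 09:15–10:45, 11:00–11:45, 12:30–14:00, 14:30–18:00.
Dilnoza ∩ Diego ∩ Oren: 08:15–09:00, 09:15–09:30, 10:30–10:45, 11:00–11:15, 12:45–13:00, 13:45–14:00, 14:30–14:45, 16:00–18:00.
Dilnoza ∩ Diego ∩ Oren ∩ Liang: 08:15–09:00, 12:45–13:00, 13:45–14:00, 14:30–14:45, 16:00–18:00.
Common window lengths: 45, 15, 15, 15, 120 min; longest is 120.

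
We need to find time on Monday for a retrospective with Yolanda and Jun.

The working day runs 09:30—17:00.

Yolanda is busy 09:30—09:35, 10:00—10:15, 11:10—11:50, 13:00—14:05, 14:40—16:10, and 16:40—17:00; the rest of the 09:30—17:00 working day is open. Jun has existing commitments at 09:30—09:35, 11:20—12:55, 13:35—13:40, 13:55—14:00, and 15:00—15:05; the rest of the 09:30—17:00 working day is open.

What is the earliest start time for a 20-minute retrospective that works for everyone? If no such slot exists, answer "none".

09:35

Yolanda free within 09:30–17:00: 09:35–10:00, 10:15–11:10, 11:50–13:00, 14:05–14:40, 16:10–16:40.
Jun free within 09:30–17:00: 09:35–11:20, 12:55–13:35, 13:40–13:55, 14:00–15:00, 15:05–17:00.
Yolanda ∩ Jun: 09:35–10:00, 10:15–11:10, 12:55–13:00, 14:05–14:40, 16:10–16:40.
Windows ≥ 20 min: 09:35–10:00, 10:15–11:10, 14:05–14:40, 16:10–16:40.
Earliest such window starts at 09:35.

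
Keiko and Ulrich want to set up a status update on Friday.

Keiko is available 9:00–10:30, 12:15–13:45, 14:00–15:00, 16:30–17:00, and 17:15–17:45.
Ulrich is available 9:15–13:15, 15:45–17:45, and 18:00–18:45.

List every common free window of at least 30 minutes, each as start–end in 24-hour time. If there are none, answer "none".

09:15–10:30, 12:15–13:15, 16:30–17:00, 17:15–17:45

Keiko ∩ Ulrich: 09:15–10:30, 12:15–13:15, 16:30–17:00, 17:15–17:45.
Windows ≥ 30 min: 09:15–10:30, 12:15–13:15, 16:30–17:00, 17:15–17:45.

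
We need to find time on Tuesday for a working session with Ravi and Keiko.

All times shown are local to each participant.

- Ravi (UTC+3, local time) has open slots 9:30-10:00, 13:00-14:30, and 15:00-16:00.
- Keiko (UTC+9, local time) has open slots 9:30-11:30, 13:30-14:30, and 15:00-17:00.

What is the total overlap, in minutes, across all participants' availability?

Ravi → UTC: 06:30–07:00, 10:00–11:30, 12:00–13:00.
Keiko → UTC: 00:30–02:30, 04:30–05:30, 06:00–08:00.
Ravi ∩ Keiko: 06:30–07:00.
Total common minutes: 30.

30 minutes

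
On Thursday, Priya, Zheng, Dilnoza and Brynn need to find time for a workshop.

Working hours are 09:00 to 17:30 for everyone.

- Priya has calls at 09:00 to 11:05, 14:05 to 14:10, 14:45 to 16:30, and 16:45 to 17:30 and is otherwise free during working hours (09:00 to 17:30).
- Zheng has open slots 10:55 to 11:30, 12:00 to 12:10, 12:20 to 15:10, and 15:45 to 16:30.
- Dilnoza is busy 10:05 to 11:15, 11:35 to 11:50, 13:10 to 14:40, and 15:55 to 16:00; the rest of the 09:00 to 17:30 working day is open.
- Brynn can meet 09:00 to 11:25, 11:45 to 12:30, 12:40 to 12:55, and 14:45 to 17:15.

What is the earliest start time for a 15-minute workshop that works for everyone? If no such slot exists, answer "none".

12:40

Priya free within 09:00–17:30: 11:05–14:05, 14:10–14:45, 16:30–16:45.
Dilnoza free within 09:00–17:30: 09:00–10:05, 11:15–11:35, 11:50–13:10, 14:40–15:55, 16:00–17:30.
Priya ∩ Zheng: 11:05–11:30, 12:00–12:10, 12:20–14:05, 14:10–14:45.
Priya ∩ Zheng ∩ Dilnoza: 11:15–11:30, 12:00–12:10, 12:20–13:10, 14:40–14:45.
Priya ∩ Zheng ∩ Dilnoza ∩ Brynn: 11:15–11:25, 12:00–12:10, 12:20–12:30, 12:40–12:55.
Windows ≥ 15 min: 12:40–12:55.
Earliest such window starts at 12:40.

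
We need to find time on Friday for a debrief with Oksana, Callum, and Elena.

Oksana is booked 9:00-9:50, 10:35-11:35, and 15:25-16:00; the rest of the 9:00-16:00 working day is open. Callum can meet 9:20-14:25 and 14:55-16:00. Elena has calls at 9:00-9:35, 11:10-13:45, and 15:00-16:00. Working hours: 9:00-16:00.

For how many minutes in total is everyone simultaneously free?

90 minutes

Oksana free within 09:00–16:00: 09:50–10:35, 11:35–15:25.
Elena free within 09:00–16:00: 09:35–11:10, 13:45–15:00.
Oksana ∩ Callum: 09:50–10:35, 11:35–14:25, 14:55–15:25.
Oksana ∩ Callum ∩ Elena: 09:50–10:35, 13:45–14:25, 14:55–15:00.
Total common minutes: 45 + 40 + 5 = 90.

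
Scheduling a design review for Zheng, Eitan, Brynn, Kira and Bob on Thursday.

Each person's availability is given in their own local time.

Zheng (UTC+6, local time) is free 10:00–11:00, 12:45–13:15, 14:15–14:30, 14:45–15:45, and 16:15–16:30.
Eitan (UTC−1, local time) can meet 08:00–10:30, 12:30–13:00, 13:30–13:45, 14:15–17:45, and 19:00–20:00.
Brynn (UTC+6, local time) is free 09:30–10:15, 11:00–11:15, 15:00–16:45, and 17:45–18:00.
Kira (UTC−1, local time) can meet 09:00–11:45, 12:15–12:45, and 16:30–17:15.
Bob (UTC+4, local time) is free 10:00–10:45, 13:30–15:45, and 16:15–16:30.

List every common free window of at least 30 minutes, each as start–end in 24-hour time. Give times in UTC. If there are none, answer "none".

none

Zheng → UTC: 04:00–05:00, 06:45–07:15, 08:15–08:30, 08:45–09:45, 10:15–10:30.
Eitan → UTC: 09:00–11:30, 13:30–14:00, 14:30–14:45, 15:15–18:45, 20:00–21:00.
Brynn → UTC: 03:30–04:15, 05:00–05:15, 09:00–10:45, 11:45–12:00.
Kira → UTC: 10:00–12:45, 13:15–13:45, 17:30–18:15.
Bob → UTC: 06:00–06:45, 09:30–11:45, 12:15–12:30.
Zheng ∩ Eitan: 09:00–09:45, 10:15–10:30.
Zheng ∩ Eitan ∩ Brynn: 09:00–09:45, 10:15–10:30.
Zheng ∩ Eitan ∩ Brynn ∩ Kira: 10:15–10:30.
Zheng ∩ Eitan ∩ Brynn ∩ Kira ∩ Bob: 10:15–10:30.
Windows ≥ 30 min: (none).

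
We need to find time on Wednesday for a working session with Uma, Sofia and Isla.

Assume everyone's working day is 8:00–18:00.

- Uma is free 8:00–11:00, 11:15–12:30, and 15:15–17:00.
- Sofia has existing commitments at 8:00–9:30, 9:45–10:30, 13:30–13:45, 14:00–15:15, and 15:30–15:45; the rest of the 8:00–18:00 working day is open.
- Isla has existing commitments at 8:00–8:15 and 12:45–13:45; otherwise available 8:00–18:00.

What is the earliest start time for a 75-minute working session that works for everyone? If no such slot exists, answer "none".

Sofia free within 08:00–18:00: 09:30–09:45, 10:30–13:30, 13:45–14:00, 15:15–15:30, 15:45–18:00.
Isla free within 08:00–18:00: 08:15–12:45, 13:45–18:00.
Uma ∩ Sofia: 09:30–09:45, 10:30–11:00, 11:15–12:30, 15:15–15:30, 15:45–17:00.
Uma ∩ Sofia ∩ Isla: 09:30–09:45, 10:30–11:00, 11:15–12:30, 15:15–15:30, 15:45–17:00.
Windows ≥ 75 min: 11:15–12:30, 15:45–17:00.
Earliest such window starts at 11:15.

11:15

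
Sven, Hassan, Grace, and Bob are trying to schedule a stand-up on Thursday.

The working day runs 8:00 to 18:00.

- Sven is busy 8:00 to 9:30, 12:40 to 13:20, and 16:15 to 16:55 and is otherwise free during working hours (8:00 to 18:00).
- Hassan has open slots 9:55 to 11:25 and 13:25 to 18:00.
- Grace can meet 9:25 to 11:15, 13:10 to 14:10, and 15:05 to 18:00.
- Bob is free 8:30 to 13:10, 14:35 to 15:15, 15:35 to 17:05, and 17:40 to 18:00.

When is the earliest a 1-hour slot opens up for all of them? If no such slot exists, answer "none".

09:55

Sven free within 08:00–18:00: 09:30–12:40, 13:20–16:15, 16:55–18:00.
Sven ∩ Hassan: 09:55–11:25, 13:25–16:15, 16:55–18:00.
Sven ∩ Hassan ∩ Grace: 09:55–11:15, 13:25–14:10, 15:05–16:15, 16:55–18:00.
Sven ∩ Hassan ∩ Grace ∩ Bob: 09:55–11:15, 15:05–15:15, 15:35–16:15, 16:55–17:05, 17:40–18:00.
Windows ≥ 60 min: 09:55–11:15.
Earliest such window starts at 09:55.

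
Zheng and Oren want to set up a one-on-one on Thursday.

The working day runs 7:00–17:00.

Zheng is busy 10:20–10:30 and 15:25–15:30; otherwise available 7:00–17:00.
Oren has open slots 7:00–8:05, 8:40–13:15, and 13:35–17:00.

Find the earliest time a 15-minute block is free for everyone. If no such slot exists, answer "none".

07:00

Zheng free within 07:00–17:00: 07:00–10:20, 10:30–15:25, 15:30–17:00.
Zheng ∩ Oren: 07:00–08:05, 08:40–10:20, 10:30–13:15, 13:35–15:25, 15:30–17:00.
Windows ≥ 15 min: 07:00–08:05, 08:40–10:20, 10:30–13:15, 13:35–15:25, 15:30–17:00.
Earliest such window starts at 07:00.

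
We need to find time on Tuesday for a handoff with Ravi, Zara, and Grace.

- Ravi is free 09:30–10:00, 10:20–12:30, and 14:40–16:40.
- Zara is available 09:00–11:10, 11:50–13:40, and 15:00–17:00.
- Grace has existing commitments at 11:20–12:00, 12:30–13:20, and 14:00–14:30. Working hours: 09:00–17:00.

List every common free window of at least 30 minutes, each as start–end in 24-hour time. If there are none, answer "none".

Grace free within 09:00–17:00: 09:00–11:20, 12:00–12:30, 13:20–14:00, 14:30–17:00.
Ravi ∩ Zara: 09:30–10:00, 10:20–11:10, 11:50–12:30, 15:00–16:40.
Ravi ∩ Zara ∩ Grace: 09:30–10:00, 10:20–11:10, 12:00–12:30, 15:00–16:40.
Windows ≥ 30 min: 09:30–10:00, 10:20–11:10, 12:00–12:30, 15:00–16:40.

09:30–10:00, 10:20–11:10, 12:00–12:30, 15:00–16:40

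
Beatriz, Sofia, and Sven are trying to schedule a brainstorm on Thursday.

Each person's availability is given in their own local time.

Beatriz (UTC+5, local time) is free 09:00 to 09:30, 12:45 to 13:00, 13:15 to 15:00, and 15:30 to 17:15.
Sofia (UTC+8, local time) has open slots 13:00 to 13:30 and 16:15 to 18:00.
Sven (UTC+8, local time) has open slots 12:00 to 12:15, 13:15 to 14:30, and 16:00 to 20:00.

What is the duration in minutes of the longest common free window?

105 minutes

Beatriz → UTC: 04:00–04:30, 07:45–08:00, 08:15–10:00, 10:30–12:15.
Sofia → UTC: 05:00–05:30, 08:15–10:00.
Sven → UTC: 04:00–04:15, 05:15–06:30, 08:00–12:00.
Beatriz ∩ Sofia: 08:15–10:00.
Beatriz ∩ Sofia ∩ Sven: 08:15–10:00.
Single common window of 105 minutes.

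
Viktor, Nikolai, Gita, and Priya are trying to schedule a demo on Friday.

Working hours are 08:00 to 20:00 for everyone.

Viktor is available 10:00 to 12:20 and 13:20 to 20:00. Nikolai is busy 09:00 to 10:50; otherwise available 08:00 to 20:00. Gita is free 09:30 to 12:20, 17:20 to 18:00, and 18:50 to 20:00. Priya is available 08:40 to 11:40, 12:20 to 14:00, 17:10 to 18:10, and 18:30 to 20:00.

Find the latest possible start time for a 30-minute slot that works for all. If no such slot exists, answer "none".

Nikolai free within 08:00–20:00: 08:00–09:00, 10:50–20:00.
Viktor ∩ Nikolai: 10:50–12:20, 13:20–20:00.
Viktor ∩ Nikolai ∩ Gita: 10:50–12:20, 17:20–18:00, 18:50–20:00.
Viktor ∩ Nikolai ∩ Gita ∩ Priya: 10:50–11:40, 17:20–18:00, 18:50–20:00.
Windows ≥ 30 min: 10:50–11:40, 17:20–18:00, 18:50–20:00.
Latest start in the last window 18:50–20:00 is 20:00 − 30 min = 19:30.

19:30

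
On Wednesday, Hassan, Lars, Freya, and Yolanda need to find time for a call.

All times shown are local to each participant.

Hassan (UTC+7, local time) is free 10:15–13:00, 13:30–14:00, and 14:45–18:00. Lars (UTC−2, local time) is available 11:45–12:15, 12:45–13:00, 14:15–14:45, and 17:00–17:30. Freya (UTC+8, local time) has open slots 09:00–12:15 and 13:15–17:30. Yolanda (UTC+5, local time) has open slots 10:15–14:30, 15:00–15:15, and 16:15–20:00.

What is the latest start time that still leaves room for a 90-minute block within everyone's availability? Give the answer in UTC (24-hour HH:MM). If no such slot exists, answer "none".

none

Hassan → UTC: 03:15–06:00, 06:30–07:00, 07:45–11:00.
Lars → UTC: 13:45–14:15, 14:45–15:00, 16:15–16:45, 19:00–19:30.
Freya → UTC: 01:00–04:15, 05:15–09:30.
Yolanda → UTC: 05:15–09:30, 10:00–10:15, 11:15–15:00.
Hassan ∩ Lars: (none).
Hassan ∩ Lars ∩ Freya: (none).
Hassan ∩ Lars ∩ Freya ∩ Yolanda: (none).
Windows ≥ 90 min: (none).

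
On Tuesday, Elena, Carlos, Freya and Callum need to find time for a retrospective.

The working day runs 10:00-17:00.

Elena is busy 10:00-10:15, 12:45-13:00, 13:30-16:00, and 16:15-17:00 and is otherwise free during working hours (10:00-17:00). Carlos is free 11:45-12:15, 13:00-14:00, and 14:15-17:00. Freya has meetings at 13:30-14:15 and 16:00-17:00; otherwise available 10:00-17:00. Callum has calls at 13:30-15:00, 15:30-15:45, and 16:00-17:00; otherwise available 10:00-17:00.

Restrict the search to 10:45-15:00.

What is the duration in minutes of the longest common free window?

30 minutes

Elena free within 10:00–17:00: 10:15–12:45, 13:00–13:30, 16:00–16:15.
Freya free within 10:00–17:00: 10:00–13:30, 14:15–16:00.
Callum free within 10:00–17:00: 10:00–13:30, 15:00–15:30, 15:45–16:00.
Elena ∩ Carlos: 11:45–12:15, 13:00–13:30, 16:00–16:15.
Elena ∩ Carlos ∩ Freya: 11:45–12:15, 13:00–13:30.
Elena ∩ Carlos ∩ Freya ∩ Callum: 11:45–12:15, 13:00–13:30.
Restricted to 10:45–15:00: 11:45–12:15, 13:00–13:30.
Common window lengths: 30, 30 min; longest is 30.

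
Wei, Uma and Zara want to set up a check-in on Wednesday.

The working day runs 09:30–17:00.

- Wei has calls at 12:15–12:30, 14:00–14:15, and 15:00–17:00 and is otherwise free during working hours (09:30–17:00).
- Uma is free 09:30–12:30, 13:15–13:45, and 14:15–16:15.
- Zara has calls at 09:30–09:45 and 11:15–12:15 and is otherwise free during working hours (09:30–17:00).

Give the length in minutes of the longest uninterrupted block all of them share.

90 minutes

Wei free within 09:30–17:00: 09:30–12:15, 12:30–14:00, 14:15–15:00.
Zara free within 09:30–17:00: 09:45–11:15, 12:15–17:00.
Wei ∩ Uma: 09:30–12:15, 13:15–13:45, 14:15–15:00.
Wei ∩ Uma ∩ Zara: 09:45–11:15, 13:15–13:45, 14:15–15:00.
Common window lengths: 90, 30, 45 min; longest is 90.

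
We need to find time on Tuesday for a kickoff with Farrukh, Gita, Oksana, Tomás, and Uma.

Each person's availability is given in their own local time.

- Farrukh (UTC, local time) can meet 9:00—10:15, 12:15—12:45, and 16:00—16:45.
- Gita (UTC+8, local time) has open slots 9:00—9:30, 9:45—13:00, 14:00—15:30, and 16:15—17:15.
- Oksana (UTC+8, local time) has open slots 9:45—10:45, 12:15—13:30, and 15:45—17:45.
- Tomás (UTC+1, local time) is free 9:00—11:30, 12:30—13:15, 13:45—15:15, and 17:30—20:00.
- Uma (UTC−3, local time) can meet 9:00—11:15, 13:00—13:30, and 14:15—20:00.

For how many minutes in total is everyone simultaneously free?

0 minutes

Farrukh → UTC: 09:00–10:15, 12:15–12:45, 16:00–16:45.
Gita → UTC: 01:00–01:30, 01:45–05:00, 06:00–07:30, 08:15–09:15.
Oksana → UTC: 01:45–02:45, 04:15–05:30, 07:45–09:45.
Tomás → UTC: 08:00–10:30, 11:30–12:15, 12:45–14:15, 16:30–19:00.
Uma → UTC: 12:00–14:15, 16:00–16:30, 17:15–23:00.
Farrukh ∩ Gita: 09:00–09:15.
Farrukh ∩ Gita ∩ Oksana: 09:00–09:15.
Farrukh ∩ Gita ∩ Oksana ∩ Tomás: 09:00–09:15.
Farrukh ∩ Gita ∩ Oksana ∩ Tomás ∩ Uma: (none).
Total common minutes: 0.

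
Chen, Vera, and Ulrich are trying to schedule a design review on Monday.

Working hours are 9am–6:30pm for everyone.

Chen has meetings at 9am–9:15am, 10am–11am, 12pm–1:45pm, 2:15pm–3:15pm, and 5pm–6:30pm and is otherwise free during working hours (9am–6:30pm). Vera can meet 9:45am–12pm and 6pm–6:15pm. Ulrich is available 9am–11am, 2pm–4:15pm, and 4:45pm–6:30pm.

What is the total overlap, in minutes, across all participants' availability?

Chen free within 09:00–18:30: 09:15–10:00, 11:00–12:00, 13:45–14:15, 15:15–17:00.
Chen ∩ Vera: 09:45–10:00, 11:00–12:00.
Chen ∩ Vera ∩ Ulrich: 09:45–10:00.
Total common minutes: 15.

15 minutes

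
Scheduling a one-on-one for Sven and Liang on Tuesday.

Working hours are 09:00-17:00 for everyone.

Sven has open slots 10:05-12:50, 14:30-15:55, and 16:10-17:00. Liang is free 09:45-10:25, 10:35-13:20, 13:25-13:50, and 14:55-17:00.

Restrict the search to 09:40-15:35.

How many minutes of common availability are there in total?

Sven ∩ Liang: 10:05–10:25, 10:35–12:50, 14:55–15:55, 16:10–17:00.
Restricted to 09:40–15:35: 10:05–10:25, 10:35–12:50, 14:55–15:35.
Total common minutes: 20 + 135 + 40 = 195.

195 minutes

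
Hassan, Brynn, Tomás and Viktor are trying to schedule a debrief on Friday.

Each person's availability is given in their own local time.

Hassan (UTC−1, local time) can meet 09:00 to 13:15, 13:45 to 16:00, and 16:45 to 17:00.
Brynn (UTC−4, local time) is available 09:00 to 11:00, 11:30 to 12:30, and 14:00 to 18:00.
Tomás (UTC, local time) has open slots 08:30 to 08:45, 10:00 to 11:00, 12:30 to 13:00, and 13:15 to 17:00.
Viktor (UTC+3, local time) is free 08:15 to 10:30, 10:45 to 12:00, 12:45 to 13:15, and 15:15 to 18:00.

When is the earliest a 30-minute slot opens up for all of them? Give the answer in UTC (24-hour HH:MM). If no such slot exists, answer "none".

Hassan → UTC: 10:00–14:15, 14:45–17:00, 17:45–18:00.
Brynn → UTC: 13:00–15:00, 15:30–16:30, 18:00–22:00.
Tomás → UTC: 08:30–08:45, 10:00–11:00, 12:30–13:00, 13:15–17:00.
Viktor → UTC: 05:15–07:30, 07:45–09:00, 09:45–10:15, 12:15–15:00.
Hassan ∩ Brynn: 13:00–14:15, 14:45–15:00, 15:30–16:30.
Hassan ∩ Brynn ∩ Tomás: 13:15–14:15, 14:45–15:00, 15:30–16:30.
Hassan ∩ Brynn ∩ Tomás ∩ Viktor: 13:15–14:15, 14:45–15:00.
Windows ≥ 30 min: 13:15–14:15.
Earliest such window starts at 13:15.

13:15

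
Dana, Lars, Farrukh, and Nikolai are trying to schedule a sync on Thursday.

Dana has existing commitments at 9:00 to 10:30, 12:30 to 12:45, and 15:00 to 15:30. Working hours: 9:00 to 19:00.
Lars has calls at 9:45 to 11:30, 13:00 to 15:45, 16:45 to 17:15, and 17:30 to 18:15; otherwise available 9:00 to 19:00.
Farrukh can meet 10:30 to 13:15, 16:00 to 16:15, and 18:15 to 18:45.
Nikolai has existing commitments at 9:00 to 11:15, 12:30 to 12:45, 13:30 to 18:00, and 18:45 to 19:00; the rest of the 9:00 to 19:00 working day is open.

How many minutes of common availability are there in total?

105 minutes

Dana free within 09:00–19:00: 10:30–12:30, 12:45–15:00, 15:30–19:00.
Lars free within 09:00–19:00: 09:00–09:45, 11:30–13:00, 15:45–16:45, 17:15–17:30, 18:15–19:00.
Nikolai free within 09:00–19:00: 11:15–12:30, 12:45–13:30, 18:00–18:45.
Dana ∩ Lars: 11:30–12:30, 12:45–13:00, 15:45–16:45, 17:15–17:30, 18:15–19:00.
Dana ∩ Lars ∩ Farrukh: 11:30–12:30, 12:45–13:00, 16:00–16:15, 18:15–18:45.
Dana ∩ Lars ∩ Farrukh ∩ Nikolai: 11:30–12:30, 12:45–13:00, 18:15–18:45.
Total common minutes: 60 + 15 + 30 = 105.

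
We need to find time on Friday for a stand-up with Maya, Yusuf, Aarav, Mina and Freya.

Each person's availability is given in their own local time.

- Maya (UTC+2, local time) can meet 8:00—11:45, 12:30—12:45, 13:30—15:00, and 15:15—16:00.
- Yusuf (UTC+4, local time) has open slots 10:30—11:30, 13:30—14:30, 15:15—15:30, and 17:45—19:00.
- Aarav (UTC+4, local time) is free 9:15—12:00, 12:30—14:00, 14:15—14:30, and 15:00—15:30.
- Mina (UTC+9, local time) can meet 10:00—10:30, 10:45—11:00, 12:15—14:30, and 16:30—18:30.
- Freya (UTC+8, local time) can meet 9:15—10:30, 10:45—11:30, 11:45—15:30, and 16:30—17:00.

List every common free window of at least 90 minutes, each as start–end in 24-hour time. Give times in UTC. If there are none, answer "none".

Maya → UTC: 06:00–09:45, 10:30–10:45, 11:30–13:00, 13:15–14:00.
Yusuf → UTC: 06:30–07:30, 09:30–10:30, 11:15–11:30, 13:45–15:00.
Aarav → UTC: 05:15–08:00, 08:30–10:00, 10:15–10:30, 11:00–11:30.
Mina → UTC: 01:00–01:30, 01:45–02:00, 03:15–05:30, 07:30–09:30.
Freya → UTC: 01:15–02:30, 02:45–03:30, 03:45–07:30, 08:30–09:00.
Maya ∩ Yusuf: 06:30–07:30, 09:30–09:45, 13:45–14:00.
Maya ∩ Yusuf ∩ Aarav: 06:30–07:30, 09:30–09:45.
Maya ∩ Yusuf ∩ Aarav ∩ Mina: (none).
Maya ∩ Yusuf ∩ Aarav ∩ Mina ∩ Freya: (none).
Windows ≥ 90 min: (none).

none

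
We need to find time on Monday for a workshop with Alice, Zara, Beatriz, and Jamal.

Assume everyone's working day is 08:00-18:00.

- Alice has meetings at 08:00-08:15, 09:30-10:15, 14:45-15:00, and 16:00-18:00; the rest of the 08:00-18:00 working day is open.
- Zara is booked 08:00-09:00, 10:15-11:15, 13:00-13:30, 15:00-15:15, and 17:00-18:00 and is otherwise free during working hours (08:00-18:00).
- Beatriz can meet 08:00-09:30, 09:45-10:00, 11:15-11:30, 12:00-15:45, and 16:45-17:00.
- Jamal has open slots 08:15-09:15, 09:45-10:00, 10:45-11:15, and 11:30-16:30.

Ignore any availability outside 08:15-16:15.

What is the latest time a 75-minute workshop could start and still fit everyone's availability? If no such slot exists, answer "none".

Alice free within 08:00–18:00: 08:15–09:30, 10:15–14:45, 15:00–16:00.
Zara free within 08:00–18:00: 09:00–10:15, 11:15–13:00, 13:30–15:00, 15:15–17:00.
Alice ∩ Zara: 09:00–09:30, 11:15–13:00, 13:30–14:45, 15:15–16:00.
Alice ∩ Zara ∩ Beatriz: 09:00–09:30, 11:15–11:30, 12:00–13:00, 13:30–14:45, 15:15–15:45.
Alice ∩ Zara ∩ Beatriz ∩ Jamal: 09:00–09:15, 12:00–13:00, 13:30–14:45, 15:15–15:45.
Restricted to 08:15–16:15: 09:00–09:15, 12:00–13:00, 13:30–14:45, 15:15–15:45.
Windows ≥ 75 min: 13:30–14:45.
Latest start in the last window 13:30–14:45 is 14:45 − 75 min = 13:30.

13:30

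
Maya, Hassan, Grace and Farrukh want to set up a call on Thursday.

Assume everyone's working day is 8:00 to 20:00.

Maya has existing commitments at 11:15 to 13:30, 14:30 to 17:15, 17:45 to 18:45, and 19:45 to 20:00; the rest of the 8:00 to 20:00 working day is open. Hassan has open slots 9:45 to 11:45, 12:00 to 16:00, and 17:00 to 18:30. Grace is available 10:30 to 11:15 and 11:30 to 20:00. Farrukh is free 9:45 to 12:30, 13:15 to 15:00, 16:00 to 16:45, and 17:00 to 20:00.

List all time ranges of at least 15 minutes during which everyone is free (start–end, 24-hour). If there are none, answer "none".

Maya free within 08:00–20:00: 08:00–11:15, 13:30–14:30, 17:15–17:45, 18:45–19:45.
Maya ∩ Hassan: 09:45–11:15, 13:30–14:30, 17:15–17:45.
Maya ∩ Hassan ∩ Grace: 10:30–11:15, 13:30–14:30, 17:15–17:45.
Maya ∩ Hassan ∩ Grace ∩ Farrukh: 10:30–11:15, 13:30–14:30, 17:15–17:45.
Windows ≥ 15 min: 10:30–11:15, 13:30–14:30, 17:15–17:45.

10:30–11:15, 13:30–14:30, 17:15–17:45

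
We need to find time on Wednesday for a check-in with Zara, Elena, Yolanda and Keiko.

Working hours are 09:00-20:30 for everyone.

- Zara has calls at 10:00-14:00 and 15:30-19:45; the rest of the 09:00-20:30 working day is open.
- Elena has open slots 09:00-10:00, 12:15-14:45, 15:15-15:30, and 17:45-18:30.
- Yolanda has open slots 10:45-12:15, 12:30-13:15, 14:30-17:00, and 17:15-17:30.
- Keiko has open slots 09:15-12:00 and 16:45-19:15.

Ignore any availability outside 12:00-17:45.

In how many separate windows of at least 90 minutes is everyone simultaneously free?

Zara free within 09:00–20:30: 09:00–10:00, 14:00–15:30, 19:45–20:30.
Zara ∩ Elena: 09:00–10:00, 14:00–14:45, 15:15–15:30.
Zara ∩ Elena ∩ Yolanda: 14:30–14:45, 15:15–15:30.
Zara ∩ Elena ∩ Yolanda ∩ Keiko: (none).
Restricted to 12:00–17:45: (none).
Windows ≥ 90 min: (none).
That's 0 windows.

0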